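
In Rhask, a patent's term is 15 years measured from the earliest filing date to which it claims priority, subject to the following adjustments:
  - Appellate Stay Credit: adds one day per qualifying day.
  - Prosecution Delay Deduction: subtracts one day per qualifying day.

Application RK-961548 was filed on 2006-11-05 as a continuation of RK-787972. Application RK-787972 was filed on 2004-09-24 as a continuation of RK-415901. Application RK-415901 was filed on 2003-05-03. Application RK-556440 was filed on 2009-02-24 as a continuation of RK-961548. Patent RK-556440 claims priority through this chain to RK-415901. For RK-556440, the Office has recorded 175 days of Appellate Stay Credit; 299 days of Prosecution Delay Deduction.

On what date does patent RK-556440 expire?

Earliest priority filing: 3 May 2003.
Base term: 3 May 2003 + 15 years → 3 May 2018.
Appellate Stay Credit: +175 days → 25 October 2018.
Prosecution Delay Deduction: −299 days → 30 December 2017.

2017-12-30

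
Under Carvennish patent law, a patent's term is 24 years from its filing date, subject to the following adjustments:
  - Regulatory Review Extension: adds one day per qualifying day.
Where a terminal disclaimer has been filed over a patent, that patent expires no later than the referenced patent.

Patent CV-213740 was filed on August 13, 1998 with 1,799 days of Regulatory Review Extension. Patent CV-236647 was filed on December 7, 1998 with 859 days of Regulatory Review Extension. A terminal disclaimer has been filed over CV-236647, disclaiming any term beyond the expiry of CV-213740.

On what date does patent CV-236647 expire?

2025-04-14

Natural term of CV-236647:
  Base: filing + 24 years → 7 December 2022.
  Regulatory Review Extension: +859 days → 14 April 2025.
Expiry of referenced patent CV-213740:
  Base: filing + 24 years → 13 August 2022.
  Regulatory Review Extension: +1799 days → 17 July 2027.
Terminal disclaimer: CV-236647 expires on the earlier of 14 April 2025 and 17 July 2027.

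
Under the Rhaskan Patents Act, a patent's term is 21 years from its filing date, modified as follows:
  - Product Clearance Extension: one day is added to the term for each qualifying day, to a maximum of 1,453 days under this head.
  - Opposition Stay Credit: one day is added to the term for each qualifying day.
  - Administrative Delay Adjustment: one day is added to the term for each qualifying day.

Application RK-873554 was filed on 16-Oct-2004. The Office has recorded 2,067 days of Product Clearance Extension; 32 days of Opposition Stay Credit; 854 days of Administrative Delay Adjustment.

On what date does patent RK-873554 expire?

2032-03-12

Base term: filing date + 21 years → 16 October 2025.
Product Clearance Extension: 2067 days claimed exceeds the 1453-day cap, so +1453 days → 8 October 2029.
Opposition Stay Credit: +32 days → 9 November 2029.
Administrative Delay Adjustment: +854 days → 12 March 2032.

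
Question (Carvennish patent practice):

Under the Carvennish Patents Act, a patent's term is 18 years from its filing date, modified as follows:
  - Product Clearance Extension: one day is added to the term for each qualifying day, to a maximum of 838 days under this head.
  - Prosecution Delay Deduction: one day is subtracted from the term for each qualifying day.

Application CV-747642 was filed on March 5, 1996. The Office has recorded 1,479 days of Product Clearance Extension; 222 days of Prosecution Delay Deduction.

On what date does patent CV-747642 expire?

Base term: filing date + 18 years → 5 March 2014.
Product Clearance Extension: 1479 days claimed exceeds the 838-day cap, so +838 days → 20 June 2016.
Prosecution Delay Deduction: −222 days → 11 November 2015.

November 11, 2015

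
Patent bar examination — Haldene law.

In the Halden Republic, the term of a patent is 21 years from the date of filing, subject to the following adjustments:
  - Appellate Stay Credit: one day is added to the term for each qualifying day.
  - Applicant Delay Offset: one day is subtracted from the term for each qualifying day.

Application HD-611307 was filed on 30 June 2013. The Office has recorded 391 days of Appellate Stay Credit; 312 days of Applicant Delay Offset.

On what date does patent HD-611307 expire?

Base term: filing date + 21 years → 30 June 2034.
Appellate Stay Credit: +391 days → 26 July 2035.
Applicant Delay Offset: −312 days → 17 September 2034.

2034-09-17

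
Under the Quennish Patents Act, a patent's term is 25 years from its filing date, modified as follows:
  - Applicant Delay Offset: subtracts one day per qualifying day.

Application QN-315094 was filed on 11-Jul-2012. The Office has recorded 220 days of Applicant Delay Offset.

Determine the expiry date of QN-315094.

2036-12-03

Base term: filing date + 25 years → 11 July 2037.
Applicant Delay Offset: −220 days → 3 December 2036.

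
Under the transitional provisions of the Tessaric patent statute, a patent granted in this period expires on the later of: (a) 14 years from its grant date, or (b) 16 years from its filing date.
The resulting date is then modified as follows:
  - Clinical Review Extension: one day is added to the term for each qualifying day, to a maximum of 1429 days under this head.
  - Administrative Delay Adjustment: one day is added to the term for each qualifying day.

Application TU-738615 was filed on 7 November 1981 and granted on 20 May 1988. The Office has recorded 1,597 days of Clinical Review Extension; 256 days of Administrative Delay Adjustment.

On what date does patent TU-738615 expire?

(a) grant + 14 years → 20 May 2002.
(b) filing + 16 years → 7 November 1997.
Later of the two: 20 May 2002.
Clinical Review Extension: 1597 days claimed exceeds the 1429-day cap, so +1429 days → 18 April 2006.
Administrative Delay Adjustment: +256 days → 30 December 2006.

December 30, 2006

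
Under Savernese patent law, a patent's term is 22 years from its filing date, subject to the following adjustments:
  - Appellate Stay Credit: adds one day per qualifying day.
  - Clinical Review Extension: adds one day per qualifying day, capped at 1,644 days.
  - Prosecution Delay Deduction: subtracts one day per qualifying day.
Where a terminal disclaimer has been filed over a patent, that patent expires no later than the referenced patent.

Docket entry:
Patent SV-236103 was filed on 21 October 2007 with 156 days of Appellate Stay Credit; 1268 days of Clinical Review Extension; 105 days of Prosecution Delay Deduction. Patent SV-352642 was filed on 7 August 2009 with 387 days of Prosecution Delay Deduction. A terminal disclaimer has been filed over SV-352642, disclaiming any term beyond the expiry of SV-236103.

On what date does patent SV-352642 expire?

2030-07-16

Natural term of SV-352642:
  Base: filing + 22 years → 7 August 2031.
  Prosecution Delay Deduction: −387 days → 16 July 2030.
Expiry of referenced patent SV-236103:
  Base: filing + 22 years → 21 October 2029.
  Appellate Stay Credit: +156 days → 26 March 2030.
  Clinical Review Extension: 1268 days (within the 1644-day cap) → +1268 days → 14 September 2033.
  Prosecution Delay Deduction: −105 days → 1 June 2033.
Terminal disclaimer: SV-352642 expires on the earlier of 16 July 2030 and 1 June 2033.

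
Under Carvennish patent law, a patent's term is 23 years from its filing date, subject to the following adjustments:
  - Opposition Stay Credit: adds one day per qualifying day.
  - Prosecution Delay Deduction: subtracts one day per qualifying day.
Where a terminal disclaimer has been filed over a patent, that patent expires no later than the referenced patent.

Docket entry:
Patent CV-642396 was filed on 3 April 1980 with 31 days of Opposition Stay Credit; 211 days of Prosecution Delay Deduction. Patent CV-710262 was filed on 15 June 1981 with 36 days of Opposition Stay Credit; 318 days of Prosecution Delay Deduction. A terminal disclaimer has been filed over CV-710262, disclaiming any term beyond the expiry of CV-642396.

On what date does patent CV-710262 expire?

Natural term of CV-710262:
  Base: filing + 23 years → 15 June 2004.
  Opposition Stay Credit: +36 days → 21 July 2004.
  Prosecution Delay Deduction: −318 days → 7 September 2003.
Expiry of referenced patent CV-642396:
  Base: filing + 23 years → 3 April 2003.
  Opposition Stay Credit: +31 days → 4 May 2003.
  Prosecution Delay Deduction: −211 days → 5 October 2002.
Terminal disclaimer: CV-710262 expires on the earlier of 7 September 2003 and 5 October 2002.

October 5, 2002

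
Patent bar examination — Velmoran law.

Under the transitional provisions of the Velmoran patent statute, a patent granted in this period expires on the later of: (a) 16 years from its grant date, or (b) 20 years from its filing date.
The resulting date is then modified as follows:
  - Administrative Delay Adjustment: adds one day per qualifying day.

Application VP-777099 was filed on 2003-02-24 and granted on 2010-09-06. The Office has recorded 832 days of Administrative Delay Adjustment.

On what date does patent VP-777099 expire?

December 16, 2028

(a) grant + 16 years → 6 September 2026.
(b) filing + 20 years → 24 February 2023.
Later of the two: 6 September 2026.
Administrative Delay Adjustment: +832 days → 16 December 2028.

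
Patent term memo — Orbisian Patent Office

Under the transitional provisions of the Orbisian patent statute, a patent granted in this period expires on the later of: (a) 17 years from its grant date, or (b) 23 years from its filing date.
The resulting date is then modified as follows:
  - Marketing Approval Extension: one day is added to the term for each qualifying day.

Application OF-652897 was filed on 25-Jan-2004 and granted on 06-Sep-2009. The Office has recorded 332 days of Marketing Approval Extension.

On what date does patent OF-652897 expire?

(a) grant + 17 years → 6 September 2026.
(b) filing + 23 years → 25 January 2027.
Later of the two: 25 January 2027.
Marketing Approval Extension: +332 days → 23 December 2027.

2027-12-23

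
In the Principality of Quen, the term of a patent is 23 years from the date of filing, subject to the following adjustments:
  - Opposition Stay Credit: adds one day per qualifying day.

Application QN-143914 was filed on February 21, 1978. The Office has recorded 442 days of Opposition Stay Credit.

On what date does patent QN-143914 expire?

Base term: filing date + 23 years → 21 February 2001.
Opposition Stay Credit: +442 days → 9 May 2002.

2002-05-09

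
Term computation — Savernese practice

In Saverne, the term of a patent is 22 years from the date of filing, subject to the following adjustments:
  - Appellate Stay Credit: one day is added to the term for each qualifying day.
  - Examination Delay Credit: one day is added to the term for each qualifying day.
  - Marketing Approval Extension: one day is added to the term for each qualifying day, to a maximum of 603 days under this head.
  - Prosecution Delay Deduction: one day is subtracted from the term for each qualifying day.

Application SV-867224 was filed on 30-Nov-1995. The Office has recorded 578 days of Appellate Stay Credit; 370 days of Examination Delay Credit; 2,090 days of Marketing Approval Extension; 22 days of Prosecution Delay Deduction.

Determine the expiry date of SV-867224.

2022-02-06

Base term: filing date + 22 years → 30 November 2017.
Appellate Stay Credit: +578 days → 1 July 2019.
Examination Delay Credit: +370 days → 5 July 2020.
Marketing Approval Extension: 2090 days claimed exceeds the 603-day cap, so +603 days → 28 February 2022.
Prosecution Delay Deduction: −22 days → 6 February 2022.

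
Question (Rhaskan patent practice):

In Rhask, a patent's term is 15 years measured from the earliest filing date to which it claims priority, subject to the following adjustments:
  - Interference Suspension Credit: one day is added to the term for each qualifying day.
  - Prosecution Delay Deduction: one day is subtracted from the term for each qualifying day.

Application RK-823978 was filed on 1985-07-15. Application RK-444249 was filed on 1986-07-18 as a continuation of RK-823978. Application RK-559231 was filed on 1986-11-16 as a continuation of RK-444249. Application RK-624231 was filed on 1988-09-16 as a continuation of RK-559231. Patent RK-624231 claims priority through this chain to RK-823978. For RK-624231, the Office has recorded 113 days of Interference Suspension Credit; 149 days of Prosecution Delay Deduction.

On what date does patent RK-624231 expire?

June 9, 2000

Earliest priority filing: 15 July 1985.
Base term: 15 July 1985 + 15 years → 15 July 2000.
Interference Suspension Credit: +113 days → 5 November 2000.
Prosecution Delay Deduction: −149 days → 9 June 2000.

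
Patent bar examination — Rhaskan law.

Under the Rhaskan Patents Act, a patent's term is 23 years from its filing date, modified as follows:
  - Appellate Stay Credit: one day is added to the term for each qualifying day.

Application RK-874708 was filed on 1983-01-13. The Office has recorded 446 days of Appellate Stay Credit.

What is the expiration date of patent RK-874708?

Base term: filing date + 23 years → 13 January 2006.
Appellate Stay Credit: +446 days → 4 April 2007.

2007-04-04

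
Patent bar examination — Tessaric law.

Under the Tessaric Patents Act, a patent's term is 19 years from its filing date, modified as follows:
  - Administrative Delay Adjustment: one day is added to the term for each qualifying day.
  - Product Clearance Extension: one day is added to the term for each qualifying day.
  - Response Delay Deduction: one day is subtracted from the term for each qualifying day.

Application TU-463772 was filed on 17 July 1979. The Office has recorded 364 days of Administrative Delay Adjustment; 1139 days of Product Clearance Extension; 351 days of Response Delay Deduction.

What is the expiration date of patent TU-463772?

September 11, 2001

Base term: filing date + 19 years → 17 July 1998.
Administrative Delay Adjustment: +364 days → 16 July 1999.
Product Clearance Extension: +1139 days → 28 August 2002.
Response Delay Deduction: −351 days → 11 September 2001.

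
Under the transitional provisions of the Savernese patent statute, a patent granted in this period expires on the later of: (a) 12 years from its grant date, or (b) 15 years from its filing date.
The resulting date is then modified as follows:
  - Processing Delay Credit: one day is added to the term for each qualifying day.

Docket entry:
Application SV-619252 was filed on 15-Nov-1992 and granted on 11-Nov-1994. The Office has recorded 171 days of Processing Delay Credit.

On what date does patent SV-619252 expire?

2008-05-04

(a) grant + 12 years → 11 November 2006.
(b) filing + 15 years → 15 November 2007.
Later of the two: 15 November 2007.
Processing Delay Credit: +171 days → 4 May 2008.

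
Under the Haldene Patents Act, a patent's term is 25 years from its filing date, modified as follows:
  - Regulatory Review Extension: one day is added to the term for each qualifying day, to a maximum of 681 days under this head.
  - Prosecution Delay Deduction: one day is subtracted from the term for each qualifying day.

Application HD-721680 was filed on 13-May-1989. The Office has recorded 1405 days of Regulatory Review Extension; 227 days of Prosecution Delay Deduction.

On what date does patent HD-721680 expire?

August 10, 2015

Base term: filing date + 25 years → 13 May 2014.
Regulatory Review Extension: 1405 days claimed exceeds the 681-day cap, so +681 days → 24 March 2016.
Prosecution Delay Deduction: −227 days → 10 August 2015.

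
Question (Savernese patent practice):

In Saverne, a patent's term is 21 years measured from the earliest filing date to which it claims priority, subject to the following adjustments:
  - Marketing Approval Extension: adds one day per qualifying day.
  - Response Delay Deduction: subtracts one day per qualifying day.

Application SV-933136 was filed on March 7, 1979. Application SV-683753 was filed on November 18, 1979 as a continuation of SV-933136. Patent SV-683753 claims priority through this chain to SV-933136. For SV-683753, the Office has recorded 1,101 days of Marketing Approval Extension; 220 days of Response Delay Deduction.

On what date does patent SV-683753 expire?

Earliest priority filing: 7 March 1979.
Base term: 7 March 1979 + 21 years → 7 March 2000.
Marketing Approval Extension: +1101 days → 13 March 2003.
Response Delay Deduction: −220 days → 5 August 2002.

August 5, 2002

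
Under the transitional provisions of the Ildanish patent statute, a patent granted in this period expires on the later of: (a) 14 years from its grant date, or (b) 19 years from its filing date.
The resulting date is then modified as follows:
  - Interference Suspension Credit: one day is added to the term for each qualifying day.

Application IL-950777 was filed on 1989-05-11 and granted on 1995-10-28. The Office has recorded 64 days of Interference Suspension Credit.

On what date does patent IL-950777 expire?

December 31, 2009

(a) grant + 14 years → 28 October 2009.
(b) filing + 19 years → 11 May 2008.
Later of the two: 28 October 2009.
Interference Suspension Credit: +64 days → 31 December 2009.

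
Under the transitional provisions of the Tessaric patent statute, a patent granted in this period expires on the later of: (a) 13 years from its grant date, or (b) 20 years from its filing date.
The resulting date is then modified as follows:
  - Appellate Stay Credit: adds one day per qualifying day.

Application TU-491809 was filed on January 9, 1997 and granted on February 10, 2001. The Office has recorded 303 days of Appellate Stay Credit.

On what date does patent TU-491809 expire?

(a) grant + 13 years → 10 February 2014.
(b) filing + 20 years → 9 January 2017.
Later of the two: 9 January 2017.
Appellate Stay Credit: +303 days → 8 November 2017.

November 8, 2017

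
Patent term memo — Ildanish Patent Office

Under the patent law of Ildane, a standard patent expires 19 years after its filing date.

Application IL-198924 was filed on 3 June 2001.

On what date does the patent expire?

Filing date + 19 years → 3 June 2020.

June 3, 2020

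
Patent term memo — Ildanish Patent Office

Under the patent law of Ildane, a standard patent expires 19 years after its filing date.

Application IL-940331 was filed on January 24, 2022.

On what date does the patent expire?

January 24, 2041

Filing date + 19 years → 24 January 2041.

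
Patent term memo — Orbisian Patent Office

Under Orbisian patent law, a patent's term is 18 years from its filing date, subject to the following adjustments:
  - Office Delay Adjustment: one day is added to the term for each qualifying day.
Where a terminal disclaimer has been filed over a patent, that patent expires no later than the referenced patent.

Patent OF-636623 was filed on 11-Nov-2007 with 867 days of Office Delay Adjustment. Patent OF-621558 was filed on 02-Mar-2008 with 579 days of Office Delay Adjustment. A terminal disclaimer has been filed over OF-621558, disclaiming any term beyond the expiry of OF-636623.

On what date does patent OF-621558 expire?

October 2, 2027

Natural term of OF-621558:
  Base: filing + 18 years → 2 March 2026.
  Office Delay Adjustment: +579 days → 2 October 2027.
Expiry of referenced patent OF-636623:
  Base: filing + 18 years → 11 November 2025.
  Office Delay Adjustment: +867 days → 27 March 2028.
Terminal disclaimer: OF-621558 expires on the earlier of 2 October 2027 and 27 March 2028.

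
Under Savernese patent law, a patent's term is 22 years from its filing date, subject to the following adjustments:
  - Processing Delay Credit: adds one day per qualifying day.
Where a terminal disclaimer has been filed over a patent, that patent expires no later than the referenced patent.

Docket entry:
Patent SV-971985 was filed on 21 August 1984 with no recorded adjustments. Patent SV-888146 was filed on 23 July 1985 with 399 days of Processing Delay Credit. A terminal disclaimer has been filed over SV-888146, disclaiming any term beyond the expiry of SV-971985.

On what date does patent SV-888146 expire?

Natural term of SV-888146:
  Base: filing + 22 years → 23 July 2007.
  Processing Delay Credit: +399 days → 25 August 2008.
Expiry of referenced patent SV-971985:
  Base: filing + 22 years → 21 August 2006.
Terminal disclaimer: SV-888146 expires on the earlier of 25 August 2008 and 21 August 2006.

2006-08-21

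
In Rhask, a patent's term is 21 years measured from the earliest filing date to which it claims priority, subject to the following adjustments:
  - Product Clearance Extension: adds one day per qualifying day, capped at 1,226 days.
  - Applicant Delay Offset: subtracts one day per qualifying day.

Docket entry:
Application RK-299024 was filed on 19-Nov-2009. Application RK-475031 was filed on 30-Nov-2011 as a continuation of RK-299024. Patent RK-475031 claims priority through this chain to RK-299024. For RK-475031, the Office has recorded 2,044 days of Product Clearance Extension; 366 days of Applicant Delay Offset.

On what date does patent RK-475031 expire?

2033-03-28

Earliest priority filing: 19 November 2009.
Base term: 19 November 2009 + 21 years → 19 November 2030.
Product Clearance Extension: 2044 days claimed exceeds the 1226-day cap, so +1226 days → 29 March 2034.
Applicant Delay Offset: −366 days → 28 March 2033.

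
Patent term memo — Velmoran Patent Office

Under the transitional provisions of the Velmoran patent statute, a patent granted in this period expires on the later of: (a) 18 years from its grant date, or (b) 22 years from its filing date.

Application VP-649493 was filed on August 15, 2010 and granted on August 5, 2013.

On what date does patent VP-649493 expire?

(a) grant + 18 years → 5 August 2031.
(b) filing + 22 years → 15 August 2032.
Later of the two: 15 August 2032.

August 15, 2032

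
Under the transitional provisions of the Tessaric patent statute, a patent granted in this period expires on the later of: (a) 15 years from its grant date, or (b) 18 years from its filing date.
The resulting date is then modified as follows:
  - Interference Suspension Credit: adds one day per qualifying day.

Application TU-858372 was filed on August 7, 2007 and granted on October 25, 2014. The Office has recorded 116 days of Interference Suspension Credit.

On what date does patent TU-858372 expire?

(a) grant + 15 years → 25 October 2029.
(b) filing + 18 years → 7 August 2025.
Later of the two: 25 October 2029.
Interference Suspension Credit: +116 days → 18 February 2030.

2030-02-18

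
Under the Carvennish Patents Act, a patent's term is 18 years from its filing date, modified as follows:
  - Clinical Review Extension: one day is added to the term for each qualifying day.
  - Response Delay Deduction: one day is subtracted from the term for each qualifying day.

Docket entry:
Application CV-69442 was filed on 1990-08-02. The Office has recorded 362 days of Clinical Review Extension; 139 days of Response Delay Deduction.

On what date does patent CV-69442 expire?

Base term: filing date + 18 years → 2 August 2008.
Clinical Review Extension: +362 days → 30 July 2009.
Response Delay Deduction: −139 days → 13 March 2009.

March 13, 2009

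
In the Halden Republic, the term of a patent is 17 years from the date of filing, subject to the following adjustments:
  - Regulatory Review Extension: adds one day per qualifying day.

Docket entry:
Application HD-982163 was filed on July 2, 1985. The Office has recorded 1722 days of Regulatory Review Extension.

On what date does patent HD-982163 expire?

March 20, 2007

Base term: filing date + 17 years → 2 July 2002.
Regulatory Review Extension: +1722 days → 20 March 2007.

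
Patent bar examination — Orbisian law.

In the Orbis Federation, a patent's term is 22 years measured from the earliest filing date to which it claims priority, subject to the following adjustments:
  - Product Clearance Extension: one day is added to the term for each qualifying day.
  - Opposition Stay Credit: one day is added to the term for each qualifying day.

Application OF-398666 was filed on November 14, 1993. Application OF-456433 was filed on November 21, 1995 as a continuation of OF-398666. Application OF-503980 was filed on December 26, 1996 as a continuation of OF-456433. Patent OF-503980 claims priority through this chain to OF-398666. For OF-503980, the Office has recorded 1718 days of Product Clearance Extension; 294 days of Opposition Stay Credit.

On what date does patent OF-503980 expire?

2021-05-18

Earliest priority filing: 14 November 1993.
Base term: 14 November 1993 + 22 years → 14 November 2015.
Product Clearance Extension: +1718 days → 28 July 2020.
Opposition Stay Credit: +294 days → 18 May 2021.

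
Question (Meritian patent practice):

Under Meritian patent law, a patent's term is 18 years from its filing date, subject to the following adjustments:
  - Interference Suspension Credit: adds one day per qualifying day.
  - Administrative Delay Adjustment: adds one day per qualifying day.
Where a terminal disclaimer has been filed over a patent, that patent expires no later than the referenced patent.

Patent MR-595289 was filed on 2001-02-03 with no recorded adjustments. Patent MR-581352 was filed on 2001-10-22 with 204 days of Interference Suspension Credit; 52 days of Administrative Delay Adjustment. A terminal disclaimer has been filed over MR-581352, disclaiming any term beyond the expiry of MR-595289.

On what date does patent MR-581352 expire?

February 3, 2019

Natural term of MR-581352:
  Base: filing + 18 years → 22 October 2019.
  Interference Suspension Credit: +204 days → 13 May 2020.
  Administrative Delay Adjustment: +52 days → 4 July 2020.
Expiry of referenced patent MR-595289:
  Base: filing + 18 years → 3 February 2019.
Terminal disclaimer: MR-581352 expires on the earlier of 4 July 2020 and 3 February 2019.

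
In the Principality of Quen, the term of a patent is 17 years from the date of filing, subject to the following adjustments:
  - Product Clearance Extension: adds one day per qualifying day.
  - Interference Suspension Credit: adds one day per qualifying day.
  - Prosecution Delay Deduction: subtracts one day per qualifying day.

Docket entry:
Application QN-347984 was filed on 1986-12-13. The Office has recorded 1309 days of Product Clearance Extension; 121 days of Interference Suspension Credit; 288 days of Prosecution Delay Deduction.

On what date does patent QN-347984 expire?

January 28, 2007

Base term: filing date + 17 years → 13 December 2003.
Product Clearance Extension: +1309 days → 14 July 2007.
Interference Suspension Credit: +121 days → 12 November 2007.
Prosecution Delay Deduction: −288 days → 28 January 2007.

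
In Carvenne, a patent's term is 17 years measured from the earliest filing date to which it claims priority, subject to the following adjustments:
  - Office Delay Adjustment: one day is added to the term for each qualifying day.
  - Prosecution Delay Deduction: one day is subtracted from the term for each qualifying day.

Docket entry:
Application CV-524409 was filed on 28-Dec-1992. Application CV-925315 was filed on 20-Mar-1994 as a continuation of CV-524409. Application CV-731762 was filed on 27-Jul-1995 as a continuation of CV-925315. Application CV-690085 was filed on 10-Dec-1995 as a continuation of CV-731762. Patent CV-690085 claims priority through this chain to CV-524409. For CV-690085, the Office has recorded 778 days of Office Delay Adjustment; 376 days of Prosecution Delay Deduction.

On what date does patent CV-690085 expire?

2011-02-03

Earliest priority filing: 28 December 1992.
Base term: 28 December 1992 + 17 years → 28 December 2009.
Office Delay Adjustment: +778 days → 14 February 2012.
Prosecution Delay Deduction: −376 days → 3 February 2011.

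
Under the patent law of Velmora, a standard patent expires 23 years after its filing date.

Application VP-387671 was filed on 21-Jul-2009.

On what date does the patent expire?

Filing date + 23 years → 21 July 2032.

July 21, 2032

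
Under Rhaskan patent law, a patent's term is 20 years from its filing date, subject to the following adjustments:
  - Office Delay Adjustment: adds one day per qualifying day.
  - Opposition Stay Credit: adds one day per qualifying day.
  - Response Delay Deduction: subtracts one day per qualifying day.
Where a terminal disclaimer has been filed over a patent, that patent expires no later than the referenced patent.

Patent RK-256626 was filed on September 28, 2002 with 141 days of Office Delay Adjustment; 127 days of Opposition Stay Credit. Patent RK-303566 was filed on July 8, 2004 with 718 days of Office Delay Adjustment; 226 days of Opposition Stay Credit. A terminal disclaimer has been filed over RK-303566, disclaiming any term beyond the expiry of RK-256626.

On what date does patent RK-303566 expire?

Natural term of RK-303566:
  Base: filing + 20 years → 8 July 2024.
  Office Delay Adjustment: +718 days → 26 June 2026.
  Opposition Stay Credit: +226 days → 7 February 2027.
Expiry of referenced patent RK-256626:
  Base: filing + 20 years → 28 September 2022.
  Office Delay Adjustment: +141 days → 16 February 2023.
  Opposition Stay Credit: +127 days → 23 June 2023.
Terminal disclaimer: RK-303566 expires on the earlier of 7 February 2027 and 23 June 2023.

June 23, 2023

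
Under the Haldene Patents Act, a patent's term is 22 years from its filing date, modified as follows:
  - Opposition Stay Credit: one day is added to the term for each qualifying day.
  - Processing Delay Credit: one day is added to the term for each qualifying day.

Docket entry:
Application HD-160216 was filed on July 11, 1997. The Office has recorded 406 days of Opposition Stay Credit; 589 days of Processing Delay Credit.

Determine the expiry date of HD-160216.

April 1, 2022

Base term: filing date + 22 years → 11 July 2019.
Opposition Stay Credit: +406 days → 20 August 2020.
Processing Delay Credit: +589 days → 1 April 2022.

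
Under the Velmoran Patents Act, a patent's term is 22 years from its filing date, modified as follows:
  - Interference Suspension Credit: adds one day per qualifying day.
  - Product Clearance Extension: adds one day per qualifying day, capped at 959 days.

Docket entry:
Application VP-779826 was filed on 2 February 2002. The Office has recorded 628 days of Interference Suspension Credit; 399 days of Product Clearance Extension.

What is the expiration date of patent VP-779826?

November 25, 2026

Base term: filing date + 22 years → 2 February 2024.
Interference Suspension Credit: +628 days → 22 October 2025.
Product Clearance Extension: 399 days (within the 959-day cap) → +399 days → 25 November 2026.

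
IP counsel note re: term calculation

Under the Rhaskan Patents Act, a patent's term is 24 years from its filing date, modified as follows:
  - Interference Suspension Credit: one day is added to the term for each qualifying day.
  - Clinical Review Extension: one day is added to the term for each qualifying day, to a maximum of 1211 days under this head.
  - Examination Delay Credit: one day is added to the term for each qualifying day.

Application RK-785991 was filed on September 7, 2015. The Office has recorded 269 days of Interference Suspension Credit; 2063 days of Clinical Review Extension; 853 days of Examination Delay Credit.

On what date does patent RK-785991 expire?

2046-01-26

Base term: filing date + 24 years → 7 September 2039.
Interference Suspension Credit: +269 days → 2 June 2040.
Clinical Review Extension: 2063 days claimed exceeds the 1211-day cap, so +1211 days → 26 September 2043.
Examination Delay Credit: +853 days → 26 January 2046.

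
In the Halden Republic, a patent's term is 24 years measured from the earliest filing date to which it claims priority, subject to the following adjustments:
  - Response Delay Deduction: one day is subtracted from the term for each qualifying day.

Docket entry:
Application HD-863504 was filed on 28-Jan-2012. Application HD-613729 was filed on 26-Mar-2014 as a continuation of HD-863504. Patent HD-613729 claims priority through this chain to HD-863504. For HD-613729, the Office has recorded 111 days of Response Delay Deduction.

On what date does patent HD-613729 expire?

Earliest priority filing: 28 January 2012.
Base term: 28 January 2012 + 24 years → 28 January 2036.
Response Delay Deduction: −111 days → 9 October 2035.

October 9, 2035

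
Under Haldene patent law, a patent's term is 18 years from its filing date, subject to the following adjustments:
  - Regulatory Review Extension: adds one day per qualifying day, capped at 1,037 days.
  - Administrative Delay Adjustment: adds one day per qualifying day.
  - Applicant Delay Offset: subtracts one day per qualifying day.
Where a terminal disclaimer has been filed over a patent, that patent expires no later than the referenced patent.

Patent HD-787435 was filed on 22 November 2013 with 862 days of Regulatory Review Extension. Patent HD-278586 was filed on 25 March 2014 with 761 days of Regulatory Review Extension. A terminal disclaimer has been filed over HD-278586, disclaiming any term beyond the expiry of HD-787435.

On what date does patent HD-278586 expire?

2034-04-02

Natural term of HD-278586:
  Base: filing + 18 years → 25 March 2032.
  Regulatory Review Extension: 761 days (within the 1037-day cap) → +761 days → 25 April 2034.
Expiry of referenced patent HD-787435:
  Base: filing + 18 years → 22 November 2031.
  Regulatory Review Extension: 862 days (within the 1037-day cap) → +862 days → 2 April 2034.
Terminal disclaimer: HD-278586 expires on the earlier of 25 April 2034 and 2 April 2034.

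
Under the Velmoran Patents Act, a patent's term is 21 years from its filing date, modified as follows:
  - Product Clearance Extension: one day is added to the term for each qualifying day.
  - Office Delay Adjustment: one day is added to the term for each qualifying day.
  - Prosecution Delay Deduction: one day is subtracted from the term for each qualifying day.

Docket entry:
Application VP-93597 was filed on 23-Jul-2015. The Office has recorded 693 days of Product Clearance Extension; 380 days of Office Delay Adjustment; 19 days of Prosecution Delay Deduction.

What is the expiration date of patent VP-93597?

Base term: filing date + 21 years → 23 July 2036.
Product Clearance Extension: +693 days → 16 June 2038.
Office Delay Adjustment: +380 days → 1 July 2039.
Prosecution Delay Deduction: −19 days → 12 June 2039.

2039-06-12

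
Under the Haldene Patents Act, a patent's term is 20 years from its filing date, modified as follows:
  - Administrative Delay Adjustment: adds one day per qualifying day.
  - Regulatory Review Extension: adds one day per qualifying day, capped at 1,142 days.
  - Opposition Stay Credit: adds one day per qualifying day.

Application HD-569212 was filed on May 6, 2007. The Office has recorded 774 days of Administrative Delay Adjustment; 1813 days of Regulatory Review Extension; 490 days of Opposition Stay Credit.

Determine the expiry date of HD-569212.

Base term: filing date + 20 years → 6 May 2027.
Administrative Delay Adjustment: +774 days → 18 June 2029.
Regulatory Review Extension: 1813 days claimed exceeds the 1142-day cap, so +1142 days → 3 August 2032.
Opposition Stay Credit: +490 days → 6 December 2033.

2033-12-06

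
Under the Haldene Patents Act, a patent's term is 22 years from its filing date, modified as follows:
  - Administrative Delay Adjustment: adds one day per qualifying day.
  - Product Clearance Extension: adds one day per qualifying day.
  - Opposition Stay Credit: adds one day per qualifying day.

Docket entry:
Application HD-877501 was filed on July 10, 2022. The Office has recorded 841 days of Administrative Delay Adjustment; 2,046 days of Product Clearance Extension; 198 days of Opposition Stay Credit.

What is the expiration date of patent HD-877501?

2052-12-20

Base term: filing date + 22 years → 10 July 2044.
Administrative Delay Adjustment: +841 days → 29 October 2046.
Product Clearance Extension: +2046 days → 5 June 2052.
Opposition Stay Credit: +198 days → 20 December 2052.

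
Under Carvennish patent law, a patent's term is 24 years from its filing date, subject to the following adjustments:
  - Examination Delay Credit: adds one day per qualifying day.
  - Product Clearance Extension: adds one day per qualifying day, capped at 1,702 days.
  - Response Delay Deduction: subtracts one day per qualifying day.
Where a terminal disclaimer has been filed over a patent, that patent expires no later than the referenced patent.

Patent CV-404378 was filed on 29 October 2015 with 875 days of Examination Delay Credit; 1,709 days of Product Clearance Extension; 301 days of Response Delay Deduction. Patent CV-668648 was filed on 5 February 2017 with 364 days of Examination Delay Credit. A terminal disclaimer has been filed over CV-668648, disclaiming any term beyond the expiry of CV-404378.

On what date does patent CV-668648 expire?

Natural term of CV-668648:
  Base: filing + 24 years → 5 February 2041.
  Examination Delay Credit: +364 days → 4 February 2042.
Expiry of referenced patent CV-404378:
  Base: filing + 24 years → 29 October 2039.
  Examination Delay Credit: +875 days → 22 March 2042.
  Product Clearance Extension: 1709 days claimed exceeds the 1702-day cap, so +1702 days → 18 November 2046.
  Response Delay Deduction: −301 days → 21 January 2046.
Terminal disclaimer: CV-668648 expires on the earlier of 4 February 2042 and 21 January 2046.

2042-02-04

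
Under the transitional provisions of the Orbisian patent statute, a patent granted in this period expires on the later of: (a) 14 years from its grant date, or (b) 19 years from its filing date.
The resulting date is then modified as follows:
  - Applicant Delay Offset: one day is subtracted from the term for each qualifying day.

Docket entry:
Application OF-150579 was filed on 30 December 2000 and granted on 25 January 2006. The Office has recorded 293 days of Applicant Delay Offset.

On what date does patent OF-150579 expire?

(a) grant + 14 years → 25 January 2020.
(b) filing + 19 years → 30 December 2019.
Later of the two: 25 January 2020.
Applicant Delay Offset: −293 days → 7 April 2019.

2019-04-07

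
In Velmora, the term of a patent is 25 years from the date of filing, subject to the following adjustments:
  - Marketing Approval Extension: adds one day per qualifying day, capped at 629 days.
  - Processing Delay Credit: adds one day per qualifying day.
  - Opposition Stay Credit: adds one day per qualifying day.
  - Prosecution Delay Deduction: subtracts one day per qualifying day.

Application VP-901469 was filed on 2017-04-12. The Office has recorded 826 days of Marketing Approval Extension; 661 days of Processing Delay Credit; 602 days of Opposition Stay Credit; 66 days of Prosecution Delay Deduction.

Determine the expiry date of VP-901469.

April 12, 2047

Base term: filing date + 25 years → 12 April 2042.
Marketing Approval Extension: 826 days claimed exceeds the 629-day cap, so +629 days → 1 January 2044.
Processing Delay Credit: +661 days → 23 October 2045.
Opposition Stay Credit: +602 days → 17 June 2047.
Prosecution Delay Deduction: −66 days → 12 April 2047.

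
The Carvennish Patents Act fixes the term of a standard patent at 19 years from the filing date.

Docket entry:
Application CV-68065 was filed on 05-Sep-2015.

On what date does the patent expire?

Filing date + 19 years → 5 September 2034.

2034-09-05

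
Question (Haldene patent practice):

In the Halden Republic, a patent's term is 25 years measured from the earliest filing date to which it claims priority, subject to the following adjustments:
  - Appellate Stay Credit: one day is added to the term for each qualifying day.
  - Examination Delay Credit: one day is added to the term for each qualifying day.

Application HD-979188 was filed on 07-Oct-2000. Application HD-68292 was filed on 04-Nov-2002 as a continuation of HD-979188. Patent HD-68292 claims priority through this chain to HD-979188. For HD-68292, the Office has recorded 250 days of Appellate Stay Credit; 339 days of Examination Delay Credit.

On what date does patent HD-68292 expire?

Earliest priority filing: 7 October 2000.
Base term: 7 October 2000 + 25 years → 7 October 2025.
Appellate Stay Credit: +250 days → 14 June 2026.
Examination Delay Credit: +339 days → 19 May 2027.

May 19, 2027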